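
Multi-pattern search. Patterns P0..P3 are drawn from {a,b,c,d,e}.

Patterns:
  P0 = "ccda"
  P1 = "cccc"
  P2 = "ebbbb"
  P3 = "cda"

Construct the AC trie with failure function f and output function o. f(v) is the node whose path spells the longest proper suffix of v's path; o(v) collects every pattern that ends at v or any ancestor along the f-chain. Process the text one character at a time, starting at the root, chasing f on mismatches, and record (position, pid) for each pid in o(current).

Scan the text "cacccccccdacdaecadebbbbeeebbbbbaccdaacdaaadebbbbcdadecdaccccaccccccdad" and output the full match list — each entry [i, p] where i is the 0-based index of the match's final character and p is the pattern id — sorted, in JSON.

Construct AC machine:
Trie nodes:
  n0 'ε': c→1 e→7
  n1 'c': c→2 d→12
  n2 'cc': c→5 d→3
  n3 'ccd': a→4
  n4 'ccda': ·  ←P0
  n5 'ccc': c→6
  n6 'cccc': ·  ←P1
  n7 'e': b→8
  n8 'eb': b→9
  n9 'ebb': b→10
  n10 'ebbb': b→11
  n11 'ebbbb': ·  ←P2
  n12 'cd': a→13
  n13 'cda': ·  ←P3

BFS fail/out derivation:
  fail(1) 'c': from fail(0)=0 chase 'c': 0 ⇒ 0;  out=∅∪out(0)=∅
  fail(7) 'e': from fail(0)=0 chase 'e': 0 ⇒ 0;  out=∅∪out(0)=∅
  fail(2) 'cc': from fail(1)=0 chase 'c': 0 ⇒ 1;  out=∅∪out(1)=∅
  fail(8) 'eb': from fail(7)=0 chase 'b': 0 ⇒ 0;  out=∅∪out(0)=∅
  fail(12) 'cd': from fail(1)=0 chase 'd': 0 ⇒ 0;  out=∅∪out(0)=∅
  fail(3) 'ccd': from fail(2)=1 chase 'd': 1 ⇒ 12;  out=∅∪out(12)=∅
  fail(5) 'ccc': from fail(2)=1 chase 'c': 1 ⇒ 2;  out=∅∪out(2)=∅
  fail(9) 'ebb': from fail(8)=0 chase 'b': 0 ⇒ 0;  out=∅∪out(0)=∅
  fail(13) 'cda': from fail(12)=0 chase 'a': 0 ⇒ 0;  out={3}∪out(0)={3}
  fail(4) 'ccda': from fail(3)=12 chase 'a': 12 ⇒ 13;  out={0}∪out(13)={0,3}
  fail(6) 'cccc': from fail(5)=2 chase 'c': 2 ⇒ 5;  out={1}∪out(5)={1}
  fail(10) 'ebbb': from fail(9)=0 chase 'b': 0 ⇒ 0;  out=∅∪out(0)=∅
  fail(11) 'ebbbb': from fail(10)=0 chase 'b': 0 ⇒ 0;  out={2}∪out(0)={2}

Scan:
[0] read 'c'  n0⇒n1
[1] read 'a'  n1⇒n0 (fail-walked)
[2] read 'c'  n0⇒n1
[3] read 'c'  n1⇒n2
[4] read 'c'  n2⇒n5
[5] read 'c'  n5⇒n6  emit P1@[2:5]
[6] read 'c'  n6⇒n6 (fail-walked)  emit P1@[3:6]
[7] read 'c'  n6⇒n6 (fail-walked)  emit P1@[4:7]
[8] read 'c'  n6⇒n6 (fail-walked)  emit P1@[5:8]
[9] read 'd'  n6⇒n3 (fail-walked)
[10] read 'a'  n3⇒n4  emit P0@[7:10],P3@[8:10]
[11] read 'c'  n4⇒n1 (fail-walked)
[12] read 'd'  n1⇒n12
[13] read 'a'  n12⇒n13  emit P3@[11:13]
[14] read 'e'  n13⇒n7 (fail-walked)
[15] read 'c'  n7⇒n1 (fail-walked)
[16] read 'a'  n1⇒n0 (fail-walked)
[17] read 'd'  n0⇒n0
[18] read 'e'  n0⇒n7
[19] read 'b'  n7⇒n8
[20] read 'b'  n8⇒n9
[21] read 'b'  n9⇒n10
[22] read 'b'  n10⇒n11  emit P2@[18:22]
[23] read 'e'  n11⇒n7 (fail-walked)
[24] read 'e'  n7⇒n7 (fail-walked)
[25] read 'e'  n7⇒n7 (fail-walked)
[26] read 'b'  n7⇒n8
[27] read 'b'  n8⇒n9
[28] read 'b'  n9⇒n10
[29] read 'b'  n10⇒n11  emit P2@[25:29]
[30] read 'b'  n11⇒n0 (fail-walked)
[31] read 'a'  n0⇒n0
[32] read 'c'  n0⇒n1
[33] read 'c'  n1⇒n2
[34] read 'd'  n2⇒n3
[35] read 'a'  n3⇒n4  emit P0@[32:35],P3@[33:35]
[36] read 'a'  n4⇒n0 (fail-walked)
[37] read 'c'  n0⇒n1
[38] read 'd'  n1⇒n12
[39] read 'a'  n12⇒n13  emit P3@[37:39]
[40] read 'a'  n13⇒n0 (fail-walked)
[41] read 'a'  n0⇒n0
[42] read 'd'  n0⇒n0
[43] read 'e'  n0⇒n7
[44] read 'b'  n7⇒n8
[45] read 'b'  n8⇒n9
[46] read 'b'  n9⇒n10
[47] read 'b'  n10⇒n11  emit P2@[43:47]
[48] read 'c'  n11⇒n1 (fail-walked)
[49] read 'd'  n1⇒n12
[50] read 'a'  n12⇒n13  emit P3@[48:50]
[51] read 'd'  n13⇒n0 (fail-walked)
[52] read 'e'  n0⇒n7
[53] read 'c'  n7⇒n1 (fail-walked)
[54] read 'd'  n1⇒n12
[55] read 'a'  n12⇒n13  emit P3@[53:55]
[56] read 'c'  n13⇒n1 (fail-walked)
[57] read 'c'  n1⇒n2
[58] read 'c'  n2⇒n5
[59] read 'c'  n5⇒n6  emit P1@[56:59]
[60] read 'a'  n6⇒n0 (fail-walked)
[61] read 'c'  n0⇒n1
[62] read 'c'  n1⇒n2
[63] read 'c'  n2⇒n5
[64] read 'c'  n5⇒n6  emit P1@[61:64]
[65] read 'c'  n6⇒n6 (fail-walked)  emit P1@[62:65]
[66] read 'c'  n6⇒n6 (fail-walked)  emit P1@[63:66]
[67] read 'd'  n6⇒n3 (fail-walked)
[68] read 'a'  n3⇒n4  emit P0@[65:68],P3@[66:68]
[69] read 'd'  n4⇒n0 (fail-walked)

All matches (sorted): [[5,1],[6,1],[7,1],[8,1],[10,0],[10,3],[13,3],[22,2],[29,2],[35,0],[35,3],[39,3],[47,2],[50,3],[55,3],[59,1],[64,1],[65,1],[66,1],[68,0],[68,3]]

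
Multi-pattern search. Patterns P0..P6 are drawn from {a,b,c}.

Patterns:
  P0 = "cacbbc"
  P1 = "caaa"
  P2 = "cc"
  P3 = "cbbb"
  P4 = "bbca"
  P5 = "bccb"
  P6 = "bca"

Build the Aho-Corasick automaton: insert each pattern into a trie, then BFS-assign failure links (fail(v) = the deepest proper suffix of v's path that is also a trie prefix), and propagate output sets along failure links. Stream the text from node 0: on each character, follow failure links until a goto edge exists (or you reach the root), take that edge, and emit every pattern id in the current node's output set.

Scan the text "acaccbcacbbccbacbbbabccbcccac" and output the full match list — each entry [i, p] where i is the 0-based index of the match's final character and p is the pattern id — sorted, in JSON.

Build:
Trie (insert patterns):
  n0 'ε': b→13 c→1
  n1 'c': a→2 b→10 c→9
  n2 'ca': a→7 c→3
  n3 'cac': b→4
  n4 'cacb': b→5
  n5 'cacbb': c→6
  n6 'cacbbc': ·  [P0 ends]
  n7 'caa': a→8
  n8 'caaa': ·  [P1 ends]
  n9 'cc': ·  [P2 ends]
  n10 'cb': b→11
  n11 'cbb': b→12
  n12 'cbbb': ·  [P3 ends]
  n13 'b': b→14 c→17
  n14 'bb': c→15
  n15 'bbc': a→16
  n16 'bbca': ·  [P4 ends]
  n17 'bc': a→20 c→18
  n18 'bcc': b→19
  n19 'bccb': ·  [P5 ends]
  n20 'bca': ·  [P6 ends]

BFS fail/out derivation:
  fail(1) 'c': from fail(0)=0 chase 'c': 0 ⇒ 0;  out=∅∪out(0)=∅
  fail(13) 'b': from fail(0)=0 chase 'b': 0 ⇒ 0;  out=∅∪out(0)=∅
  fail(2) 'ca': from fail(1)=0 chase 'a': 0 ⇒ 0;  out=∅∪out(0)=∅
  fail(9) 'cc': from fail(1)=0 chase 'c': 0 ⇒ 1;  out={2}∪out(1)={2}
  fail(10) 'cb': from fail(1)=0 chase 'b': 0 ⇒ 13;  out=∅∪out(13)=∅
  fail(14) 'bb': from fail(13)=0 chase 'b': 0 ⇒ 13;  out=∅∪out(13)=∅
  fail(17) 'bc': from fail(13)=0 chase 'c': 0 ⇒ 1;  out=∅∪out(1)=∅
  fail(3) 'cac': from fail(2)=0 chase 'c': 0 ⇒ 1;  out=∅∪out(1)=∅
  fail(7) 'caa': from fail(2)=0 chase 'a': 0 ⇒ 0;  out=∅∪out(0)=∅
  fail(11) 'cbb': from fail(10)=13 chase 'b': 13 ⇒ 14;  out=∅∪out(14)=∅
  fail(15) 'bbc': from fail(14)=13 chase 'c': 13 ⇒ 17;  out=∅∪out(17)=∅
  fail(18) 'bcc': from fail(17)=1 chase 'c': 1 ⇒ 9;  out=∅∪out(9)={2}
  fail(20) 'bca': from fail(17)=1 chase 'a': 1 ⇒ 2;  out={6}∪out(2)={6}
  fail(4) 'cacb': from fail(3)=1 chase 'b': 1 ⇒ 10;  out=∅∪out(10)=∅
  fail(8) 'caaa': from fail(7)=0 chase 'a': 0 ⇒ 0;  out={1}∪out(0)={1}
  fail(12) 'cbbb': from fail(11)=14 chase 'b': 14→13 ⇒ 14;  out={3}∪out(14)={3}
  fail(16) 'bbca': from fail(15)=17 chase 'a': 17 ⇒ 20;  out={4}∪out(20)={4,6}
  fail(19) 'bccb': from fail(18)=9 chase 'b': 9→1 ⇒ 10;  out={5}∪out(10)={5}
  fail(5) 'cacbb': from fail(4)=10 chase 'b': 10 ⇒ 11;  out=∅∪out(11)=∅
  fail(6) 'cacbbc': from fail(5)=11 chase 'c': 11→14 ⇒ 15;  out={0}∪out(15)={0}

Scan:
pos 0 'a': at 0
pos 1 'c': at 1
pos 2 'a': at 2
pos 3 'c': at 3
pos 4 'c': at 9 (fail-walked)  ** P2@[3:4]
pos 5 'b': at 10 (fail-walked)
pos 6 'c': at 17 (fail-walked)
pos 7 'a': at 20  ** P6@[5:7]
pos 8 'c': at 3 (fail-walked)
pos 9 'b': at 4
pos 10 'b': at 5
pos 11 'c': at 6  ** P0@[6:11]
pos 12 'c': at 18 (fail-walked)  ** P2@[11:12]
pos 13 'b': at 19  ** P5@[10:13]
pos 14 'a': at 0 (fail-walked)
pos 15 'c': at 1
pos 16 'b': at 10
pos 17 'b': at 11
pos 18 'b': at 12  ** P3@[15:18]
pos 19 'a': at 0 (fail-walked)
pos 20 'b': at 13
pos 21 'c': at 17
pos 22 'c': at 18  ** P2@[21:22]
pos 23 'b': at 19  ** P5@[20:23]
pos 24 'c': at 17 (fail-walked)
pos 25 'c': at 18  ** P2@[24:25]
pos 26 'c': at 9 (fail-walked)  ** P2@[25:26]
pos 27 'a': at 2 (fail-walked)
pos 28 'c': at 3

Result: [[4,2],[7,6],[11,0],[12,2],[13,5],[18,3],[22,2],[23,5],[25,2],[26,2]]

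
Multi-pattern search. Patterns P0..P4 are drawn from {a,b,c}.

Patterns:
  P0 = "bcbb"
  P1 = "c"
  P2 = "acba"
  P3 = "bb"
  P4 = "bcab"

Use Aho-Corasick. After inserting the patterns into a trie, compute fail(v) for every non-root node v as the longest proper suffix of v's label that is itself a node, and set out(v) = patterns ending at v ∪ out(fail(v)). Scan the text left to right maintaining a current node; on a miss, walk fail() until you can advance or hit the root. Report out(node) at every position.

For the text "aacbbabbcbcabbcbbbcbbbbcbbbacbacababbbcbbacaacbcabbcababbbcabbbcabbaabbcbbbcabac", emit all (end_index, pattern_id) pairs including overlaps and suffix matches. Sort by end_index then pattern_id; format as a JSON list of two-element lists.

Build automaton:
Trie (insert patterns):
  n0 'ε': a→6 b→1 c→5
  n1 'b': b→10 c→2
  n2 'bc': a→11 b→3
  n3 'bcb': b→4
  n4 'bcbb': ·  [P0 ends]
  n5 'c': ·  [P1 ends]
  n6 'a': c→7
  n7 'ac': b→8
  n8 'acb': a→9
  n9 'acba': ·  [P2 ends]
  n10 'bb': ·  [P3 ends]
  n11 'bca': b→12
  n12 'bcab': ·  [P4 ends]

Failure links (BFS by depth):
  fail(1) 'b': from fail(0)=0 chase 'b': 0 ⇒ 0;  out=∅∪out(0)=∅
  fail(5) 'c': from fail(0)=0 chase 'c': 0 ⇒ 0;  out={1}∪out(0)={1}
  fail(6) 'a': from fail(0)=0 chase 'a': 0 ⇒ 0;  out=∅∪out(0)=∅
  fail(2) 'bc': from fail(1)=0 chase 'c': 0 ⇒ 5;  out=∅∪out(5)={1}
  fail(7) 'ac': from fail(6)=0 chase 'c': 0 ⇒ 5;  out=∅∪out(5)={1}
  fail(10) 'bb': from fail(1)=0 chase 'b': 0 ⇒ 1;  out={3}∪out(1)={3}
  fail(3) 'bcb': from fail(2)=5 chase 'b': 5→0 ⇒ 1;  out=∅∪out(1)=∅
  fail(8) 'acb': from fail(7)=5 chase 'b': 5→0 ⇒ 1;  out=∅∪out(1)=∅
  fail(11) 'bca': from fail(2)=5 chase 'a': 5→0 ⇒ 6;  out=∅∪out(6)=∅
  fail(4) 'bcbb': from fail(3)=1 chase 'b': 1 ⇒ 10;  out={0}∪out(10)={0,3}
  fail(9) 'acba': from fail(8)=1 chase 'a': 1→0 ⇒ 6;  out={2}∪out(6)={2}
  fail(12) 'bcab': from fail(11)=6 chase 'b': 6→0 ⇒ 1;  out={4}∪out(1)={4}

Text stream:
i=0 'a': node 0→6
i=1 'a': node 6→6 ·f
i=2 'c': node 6→7  emit P1@[2:2]
i=3 'b': node 7→8
i=4 'b': node 8→10 ·f  emit P3@[3:4]
i=5 'a': node 10→6 ·f
i=6 'b': node 6→1 ·f
i=7 'b': node 1→10  emit P3@[6:7]
i=8 'c': node 10→2 ·f  emit P1@[8:8]
i=9 'b': node 2→3
i=10 'c': node 3→2 ·f  emit P1@[10:10]
i=11 'a': node 2→11
i=12 'b': node 11→12  emit P4@[9:12]
i=13 'b': node 12→10 ·f  emit P3@[12:13]
i=14 'c': node 10→2 ·f  emit P1@[14:14]
i=15 'b': node 2→3
i=16 'b': node 3→4  emit P0@[13:16],P3@[15:16]
i=17 'b': node 4→10 ·f  emit P3@[16:17]
i=18 'c': node 10→2 ·f  emit P1@[18:18]
i=19 'b': node 2→3
i=20 'b': node 3→4  emit P0@[17:20],P3@[19:20]
i=21 'b': node 4→10 ·f  emit P3@[20:21]
i=22 'b': node 10→10 ·f  emit P3@[21:22]
i=23 'c': node 10→2 ·f  emit P1@[23:23]
i=24 'b': node 2→3
i=25 'b': node 3→4  emit P0@[22:25],P3@[24:25]
i=26 'b': node 4→10 ·f  emit P3@[25:26]
i=27 'a': node 10→6 ·f
i=28 'c': node 6→7  emit P1@[28:28]
i=29 'b': node 7→8
i=30 'a': node 8→9  emit P2@[27:30]
i=31 'c': node 9→7 ·f  emit P1@[31:31]
i=32 'a': node 7→6 ·f
i=33 'b': node 6→1 ·f
i=34 'a': node 1→6 ·f
i=35 'b': node 6→1 ·f
i=36 'b': node 1→10  emit P3@[35:36]
i=37 'b': node 10→10 ·f  emit P3@[36:37]
i=38 'c': node 10→2 ·f  emit P1@[38:38]
i=39 'b': node 2→3
i=40 'b': node 3→4  emit P0@[37:40],P3@[39:40]
i=41 'a': node 4→6 ·f
i=42 'c': node 6→7  emit P1@[42:42]
i=43 'a': node 7→6 ·f
i=44 'a': node 6→6 ·f
i=45 'c': node 6→7  emit P1@[45:45]
i=46 'b': node 7→8
i=47 'c': node 8→2 ·f  emit P1@[47:47]
i=48 'a': node 2→11
i=49 'b': node 11→12  emit P4@[46:49]
i=50 'b': node 12→10 ·f  emit P3@[49:50]
i=51 'c': node 10→2 ·f  emit P1@[51:51]
i=52 'a': node 2→11
i=53 'b': node 11→12  emit P4@[50:53]
i=54 'a': node 12→6 ·f
i=55 'b': node 6→1 ·f
i=56 'b': node 1→10  emit P3@[55:56]
i=57 'b': node 10→10 ·f  emit P3@[56:57]
i=58 'c': node 10→2 ·f  emit P1@[58:58]
i=59 'a': node 2→11
i=60 'b': node 11→12  emit P4@[57:60]
i=61 'b': node 12→10 ·f  emit P3@[60:61]
i=62 'b': node 10→10 ·f  emit P3@[61:62]
i=63 'c': node 10→2 ·f  emit P1@[63:63]
i=64 'a': node 2→11
i=65 'b': node 11→12  emit P4@[62:65]
i=66 'b': node 12→10 ·f  emit P3@[65:66]
i=67 'a': node 10→6 ·f
i=68 'a': node 6→6 ·f
i=69 'b': node 6→1 ·f
i=70 'b': node 1→10  emit P3@[69:70]
i=71 'c': node 10→2 ·f  emit P1@[71:71]
i=72 'b': node 2→3
i=73 'b': node 3→4  emit P0@[70:73],P3@[72:73]
i=74 'b': node 4→10 ·f  emit P3@[73:74]
i=75 'c': node 10→2 ·f  emit P1@[75:75]
i=76 'a': node 2→11
i=77 'b': node 11→12  emit P4@[74:77]
i=78 'a': node 12→6 ·f
i=79 'c': node 6→7  emit P1@[79:79]

Matches: [[2,1],[4,3],[7,3],[8,1],[10,1],[12,4],[13,3],[14,1],[16,0],[16,3],[17,3],[18,1],[20,0],[20,3],[21,3],[22,3],[23,1],[25,0],[25,3],[26,3],[28,1],[30,2],[31,1],[36,3],[37,3],[38,1],[40,0],[40,3],[42,1],[45,1],[47,1],[49,4],[50,3],[51,1],[53,4],[56,3],[57,3],[58,1],[60,4],[61,3],[62,3],[63,1],[65,4],[66,3],[70,3],[71,1],[73,0],[73,3],[74,3],[75,1],[77,4],[79,1]]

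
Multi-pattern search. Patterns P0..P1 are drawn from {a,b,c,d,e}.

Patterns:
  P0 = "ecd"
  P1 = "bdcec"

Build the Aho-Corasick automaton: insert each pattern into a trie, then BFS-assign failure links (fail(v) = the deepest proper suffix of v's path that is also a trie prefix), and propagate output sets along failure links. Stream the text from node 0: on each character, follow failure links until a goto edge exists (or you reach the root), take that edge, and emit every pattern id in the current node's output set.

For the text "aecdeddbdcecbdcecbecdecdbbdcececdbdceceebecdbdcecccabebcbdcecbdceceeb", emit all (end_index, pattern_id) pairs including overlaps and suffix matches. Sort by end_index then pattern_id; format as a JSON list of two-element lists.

Construct AC machine:
Trie nodes:
  n0 'ε': b→4 e→1
  n1 'e': c→2
  n2 'ec': d→3
  n3 'ecd': ·  [P0 ends]
  n4 'b': d→5
  n5 'bd': c→6
  n6 'bdc': e→7
  n7 'bdce': c→8
  n8 'bdcec': ·  [P1 ends]

BFS fail/out derivation:
  n1('e'): parent n0 fail=0; on 'e' 0 → fail=0;  out ∅∪∅=∅
  n4('b'): parent n0 fail=0; on 'b' 0 → fail=0;  out ∅∪∅=∅
  n2('ec'): parent n1 fail=0; on 'c' 0 → fail=0;  out ∅∪∅=∅
  n5('bd'): parent n4 fail=0; on 'd' 0 → fail=0;  out ∅∪∅=∅
  n3('ecd'): parent n2 fail=0; on 'd' 0 → fail=0;  out {0}∪∅={0}
  n6('bdc'): parent n5 fail=0; on 'c' 0 → fail=0;  out ∅∪∅=∅
  n7('bdce'): parent n6 fail=0; on 'e' 0 → fail=1;  out ∅∪∅=∅
  n8('bdcec'): parent n7 fail=1; on 'c' 1 → fail=2;  out {1}∪∅={1}

Text stream:
[0] read 'a'  n0⇒n0
[1] read 'e'  n0⇒n1
[2] read 'c'  n1⇒n2
[3] read 'd'  n2⇒n3  → match P0@[1:3]
[4] read 'e'  n3⇒n1 (via fail)
[5] read 'd'  n1⇒n0 (via fail)
[6] read 'd'  n0⇒n0
[7] read 'b'  n0⇒n4
[8] read 'd'  n4⇒n5
[9] read 'c'  n5⇒n6
[10] read 'e'  n6⇒n7
[11] read 'c'  n7⇒n8  → match P1@[7:11]
[12] read 'b'  n8⇒n4 (via fail)
[13] read 'd'  n4⇒n5
[14] read 'c'  n5⇒n6
[15] read 'e'  n6⇒n7
[16] read 'c'  n7⇒n8  → match P1@[12:16]
[17] read 'b'  n8⇒n4 (via fail)
[18] read 'e'  n4⇒n1 (via fail)
[19] read 'c'  n1⇒n2
[20] read 'd'  n2⇒n3  → match P0@[18:20]
[21] read 'e'  n3⇒n1 (via fail)
[22] read 'c'  n1⇒n2
[23] read 'd'  n2⇒n3  → match P0@[21:23]
[24] read 'b'  n3⇒n4 (via fail)
[25] read 'b'  n4⇒n4 (via fail)
[26] read 'd'  n4⇒n5
[27] read 'c'  n5⇒n6
[28] read 'e'  n6⇒n7
[29] read 'c'  n7⇒n8  → match P1@[25:29]
[30] read 'e'  n8⇒n1 (via fail)
[31] read 'c'  n1⇒n2
[32] read 'd'  n2⇒n3  → match P0@[30:32]
[33] read 'b'  n3⇒n4 (via fail)
[34] read 'd'  n4⇒n5
[35] read 'c'  n5⇒n6
[36] read 'e'  n6⇒n7
[37] read 'c'  n7⇒n8  → match P1@[33:37]
[38] read 'e'  n8⇒n1 (via fail)
[39] read 'e'  n1⇒n1 (via fail)
[40] read 'b'  n1⇒n4 (via fail)
[41] read 'e'  n4⇒n1 (via fail)
[42] read 'c'  n1⇒n2
[43] read 'd'  n2⇒n3  → match P0@[41:43]
[44] read 'b'  n3⇒n4 (via fail)
[45] read 'd'  n4⇒n5
[46] read 'c'  n5⇒n6
[47] read 'e'  n6⇒n7
[48] read 'c'  n7⇒n8  → match P1@[44:48]
[49] read 'c'  n8⇒n0 (via fail)
[50] read 'c'  n0⇒n0
[51] read 'a'  n0⇒n0
[52] read 'b'  n0⇒n4
[53] read 'e'  n4⇒n1 (via fail)
[54] read 'b'  n1⇒n4 (via fail)
[55] read 'c'  n4⇒n0 (via fail)
[56] read 'b'  n0⇒n4
[57] read 'd'  n4⇒n5
[58] read 'c'  n5⇒n6
[59] read 'e'  n6⇒n7
[60] read 'c'  n7⇒n8  → match P1@[56:60]
[61] read 'b'  n8⇒n4 (via fail)
[62] read 'd'  n4⇒n5
[63] read 'c'  n5⇒n6
[64] read 'e'  n6⇒n7
[65] read 'c'  n7⇒n8  → match P1@[61:65]
[66] read 'e'  n8⇒n1 (via fail)
[67] read 'e'  n1⇒n1 (via fail)
[68] read 'b'  n1⇒n4 (via fail)

Matches: [[3,0],[11,1],[16,1],[20,0],[23,0],[29,1],[32,0],[37,1],[43,0],[48,1],[60,1],[65,1]]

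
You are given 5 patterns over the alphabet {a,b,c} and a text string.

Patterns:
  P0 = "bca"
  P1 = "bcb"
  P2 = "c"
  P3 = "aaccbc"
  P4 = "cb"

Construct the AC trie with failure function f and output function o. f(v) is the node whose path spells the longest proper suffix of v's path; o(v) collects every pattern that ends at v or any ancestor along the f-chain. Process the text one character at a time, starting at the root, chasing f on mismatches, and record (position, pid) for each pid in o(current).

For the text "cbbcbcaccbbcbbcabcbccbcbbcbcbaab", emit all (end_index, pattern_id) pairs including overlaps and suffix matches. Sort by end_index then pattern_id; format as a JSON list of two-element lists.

Construct AC machine:
Trie nodes:
  n0 'ε': a→6 b→1 c→5
  n1 'b': c→2
  n2 'bc': a→3 b→4
  n3 'bca': ·  ←P0
  n4 'bcb': ·  ←P1
  n5 'c': b→12  ←P2
  n6 'a': a→7
  n7 'aa': c→8
  n8 'aac': c→9
  n9 'aacc': b→10
  n10 'aaccb': c→11
  n11 'aaccbc': ·  ←P3
  n12 'cb': ·  ←P4

BFS fail/out derivation:
  fail(1) 'b': from fail(0)=0 chase 'b': 0 ⇒ 0;  out=∅∪out(0)=∅
  fail(5) 'c': from fail(0)=0 chase 'c': 0 ⇒ 0;  out={2}∪out(0)={2}
  fail(6) 'a': from fail(0)=0 chase 'a': 0 ⇒ 0;  out=∅∪out(0)=∅
  fail(2) 'bc': from fail(1)=0 chase 'c': 0 ⇒ 5;  out=∅∪out(5)={2}
  fail(7) 'aa': from fail(6)=0 chase 'a': 0 ⇒ 6;  out=∅∪out(6)=∅
  fail(12) 'cb': from fail(5)=0 chase 'b': 0 ⇒ 1;  out={4}∪out(1)={4}
  fail(3) 'bca': from fail(2)=5 chase 'a': 5→0 ⇒ 6;  out={0}∪out(6)={0}
  fail(4) 'bcb': from fail(2)=5 chase 'b': 5 ⇒ 12;  out={1}∪out(12)={1,4}
  fail(8) 'aac': from fail(7)=6 chase 'c': 6→0 ⇒ 5;  out=∅∪out(5)={2}
  fail(9) 'aacc': from fail(8)=5 chase 'c': 5→0 ⇒ 5;  out=∅∪out(5)={2}
  fail(10) 'aaccb': from fail(9)=5 chase 'b': 5 ⇒ 12;  out=∅∪out(12)={4}
  fail(11) 'aaccbc': from fail(10)=12 chase 'c': 12→1 ⇒ 2;  out={3}∪out(2)={2,3}

Run:
[0] read 'c'  n0⇒n5  ** P2@[0:0]
[1] read 'b'  n5⇒n12  ** P4@[0:1]
[2] read 'b'  n12⇒n1 ·f
[3] read 'c'  n1⇒n2  ** P2@[3:3]
[4] read 'b'  n2⇒n4  ** P1@[2:4],P4@[3:4]
[5] read 'c'  n4⇒n2 ·f  ** P2@[5:5]
[6] read 'a'  n2⇒n3  ** P0@[4:6]
[7] read 'c'  n3⇒n5 ·f  ** P2@[7:7]
[8] read 'c'  n5⇒n5 ·f  ** P2@[8:8]
[9] read 'b'  n5⇒n12  ** P4@[8:9]
[10] read 'b'  n12⇒n1 ·f
[11] read 'c'  n1⇒n2  ** P2@[11:11]
[12] read 'b'  n2⇒n4  ** P1@[10:12],P4@[11:12]
[13] read 'b'  n4⇒n1 ·f
[14] read 'c'  n1⇒n2  ** P2@[14:14]
[15] read 'a'  n2⇒n3  ** P0@[13:15]
[16] read 'b'  n3⇒n1 ·f
[17] read 'c'  n1⇒n2  ** P2@[17:17]
[18] read 'b'  n2⇒n4  ** P1@[16:18],P4@[17:18]
[19] read 'c'  n4⇒n2 ·f  ** P2@[19:19]
[20] read 'c'  n2⇒n5 ·f  ** P2@[20:20]
[21] read 'b'  n5⇒n12  ** P4@[20:21]
[22] read 'c'  n12⇒n2 ·f  ** P2@[22:22]
[23] read 'b'  n2⇒n4  ** P1@[21:23],P4@[22:23]
[24] read 'b'  n4⇒n1 ·f
[25] read 'c'  n1⇒n2  ** P2@[25:25]
[26] read 'b'  n2⇒n4  ** P1@[24:26],P4@[25:26]
[27] read 'c'  n4⇒n2 ·f  ** P2@[27:27]
[28] read 'b'  n2⇒n4  ** P1@[26:28],P4@[27:28]
[29] read 'a'  n4⇒n6 ·f
[30] read 'a'  n6⇒n7
[31] read 'b'  n7⇒n1 ·f

All matches (sorted): [[0,2],[1,4],[3,2],[4,1],[4,4],[5,2],[6,0],[7,2],[8,2],[9,4],[11,2],[12,1],[12,4],[14,2],[15,0],[17,2],[18,1],[18,4],[19,2],[20,2],[21,4],[22,2],[23,1],[23,4],[25,2],[26,1],[26,4],[27,2],[28,1],[28,4]]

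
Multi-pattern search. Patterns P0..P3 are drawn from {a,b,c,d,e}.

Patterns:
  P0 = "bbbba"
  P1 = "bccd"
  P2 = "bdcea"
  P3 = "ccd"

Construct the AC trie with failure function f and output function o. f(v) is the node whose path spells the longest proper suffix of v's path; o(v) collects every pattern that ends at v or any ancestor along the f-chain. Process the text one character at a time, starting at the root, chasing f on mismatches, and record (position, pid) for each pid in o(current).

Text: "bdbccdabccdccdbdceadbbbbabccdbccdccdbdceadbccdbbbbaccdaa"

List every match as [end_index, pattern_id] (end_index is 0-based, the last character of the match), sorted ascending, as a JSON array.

Build:
Trie nodes:
  n0 'ε': b→1 c→13
  n1 'b': b→2 c→6 d→9
  n2 'bb': b→3
  n3 'bbb': b→4
  n4 'bbbb': a→5
  n5 'bbbba': ·  [P0 ends]
  n6 'bc': c→7
  n7 'bcc': d→8
  n8 'bccd': ·  [P1 ends]
  n9 'bd': c→10
  n10 'bdc': e→11
  n11 'bdce': a→12
  n12 'bdcea': ·  [P2 ends]
  n13 'c': c→14
  n14 'cc': d→15
  n15 'ccd': ·  [P3 ends]

Failure links (BFS by depth):
  n1('b'): parent n0 fail=0; on 'b' 0 → fail=0;  out ∅∪∅=∅
  n13('c'): parent n0 fail=0; on 'c' 0 → fail=0;  out ∅∪∅=∅
  n2('bb'): parent n1 fail=0; on 'b' 0 → fail=1;  out ∅∪∅=∅
  n6('bc'): parent n1 fail=0; on 'c' 0 → fail=13;  out ∅∪∅=∅
  n9('bd'): parent n1 fail=0; on 'd' 0 → fail=0;  out ∅∪∅=∅
  n14('cc'): parent n13 fail=0; on 'c' 0 → fail=13;  out ∅∪∅=∅
  n3('bbb'): parent n2 fail=1; on 'b' 1 → fail=2;  out ∅∪∅=∅
  n7('bcc'): parent n6 fail=13; on 'c' 13 → fail=14;  out ∅∪∅=∅
  n10('bdc'): parent n9 fail=0; on 'c' 0 → fail=13;  out ∅∪∅=∅
  n15('ccd'): parent n14 fail=13; on 'd' 13→0 → fail=0;  out {3}∪∅={3}
  n4('bbbb'): parent n3 fail=2; on 'b' 2 → fail=3;  out ∅∪∅=∅
  n8('bccd'): parent n7 fail=14; on 'd' 14 → fail=15;  out {1}∪{3}={1,3}
  n11('bdce'): parent n10 fail=13; on 'e' 13→0 → fail=0;  out ∅∪∅=∅
  n5('bbbba'): parent n4 fail=3; on 'a' 3→2→1→0 → fail=0;  out {0}∪∅={0}
  n12('bdcea'): parent n11 fail=0; on 'a' 0 → fail=0;  out {2}∪∅={2}

Text stream:
pos 0 'b': at 1
pos 1 'd': at 9
pos 2 'b': at 1 (fail-walked)
pos 3 'c': at 6
pos 4 'c': at 7
pos 5 'd': at 8  ** P1@[2:5],P3@[3:5]
pos 6 'a': at 0 (fail-walked)
pos 7 'b': at 1
pos 8 'c': at 6
pos 9 'c': at 7
pos 10 'd': at 8  ** P1@[7:10],P3@[8:10]
pos 11 'c': at 13 (fail-walked)
pos 12 'c': at 14
pos 13 'd': at 15  ** P3@[11:13]
pos 14 'b': at 1 (fail-walked)
pos 15 'd': at 9
pos 16 'c': at 10
pos 17 'e': at 11
pos 18 'a': at 12  ** P2@[14:18]
pos 19 'd': at 0 (fail-walked)
pos 20 'b': at 1
pos 21 'b': at 2
pos 22 'b': at 3
pos 23 'b': at 4
pos 24 'a': at 5  ** P0@[20:24]
pos 25 'b': at 1 (fail-walked)
pos 26 'c': at 6
pos 27 'c': at 7
pos 28 'd': at 8  ** P1@[25:28],P3@[26:28]
pos 29 'b': at 1 (fail-walked)
pos 30 'c': at 6
pos 31 'c': at 7
pos 32 'd': at 8  ** P1@[29:32],P3@[30:32]
pos 33 'c': at 13 (fail-walked)
pos 34 'c': at 14
pos 35 'd': at 15  ** P3@[33:35]
pos 36 'b': at 1 (fail-walked)
pos 37 'd': at 9
pos 38 'c': at 10
pos 39 'e': at 11
pos 40 'a': at 12  ** P2@[36:40]
pos 41 'd': at 0 (fail-walked)
pos 42 'b': at 1
pos 43 'c': at 6
pos 44 'c': at 7
pos 45 'd': at 8  ** P1@[42:45],P3@[43:45]
pos 46 'b': at 1 (fail-walked)
pos 47 'b': at 2
pos 48 'b': at 3
pos 49 'b': at 4
pos 50 'a': at 5  ** P0@[46:50]
pos 51 'c': at 13 (fail-walked)
pos 52 'c': at 14
pos 53 'd': at 15  ** P3@[51:53]
pos 54 'a': at 0 (fail-walked)
pos 55 'a': at 0

Result: [[5,1],[5,3],[10,1],[10,3],[13,3],[18,2],[24,0],[28,1],[28,3],[32,1],[32,3],[35,3],[40,2],[45,1],[45,3],[50,0],[53,3]]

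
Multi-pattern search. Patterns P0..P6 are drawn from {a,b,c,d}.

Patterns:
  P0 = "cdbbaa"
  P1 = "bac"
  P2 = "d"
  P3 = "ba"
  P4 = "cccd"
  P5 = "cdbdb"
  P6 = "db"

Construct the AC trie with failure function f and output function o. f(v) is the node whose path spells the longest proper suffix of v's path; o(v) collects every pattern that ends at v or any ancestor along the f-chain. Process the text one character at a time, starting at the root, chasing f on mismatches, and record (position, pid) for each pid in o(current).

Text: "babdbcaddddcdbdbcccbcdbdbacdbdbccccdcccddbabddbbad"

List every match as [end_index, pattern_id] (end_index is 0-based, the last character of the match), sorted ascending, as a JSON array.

Build:
Trie nodes:
  0='ε' goto b→7 c→1 d→10
  1='c' goto c→11 d→2
  2='cd' goto b→3
  3='cdb' goto b→4 d→14
  4='cdbb' goto a→5
  5='cdbba' goto a→6
  6='cdbbaa' goto ·  ←P0
  7='b' goto a→8
  8='ba' goto c→9  ←P3
  9='bac' goto ·  ←P1
  10='d' goto b→16  ←P2
  11='cc' goto c→12
  12='ccc' goto d→13
  13='cccd' goto ·  ←P4
  14='cdbd' goto b→15
  15='cdbdb' goto ·  ←P5
  16='db' goto ·  ←P6

BFS fail/out derivation:
  n1('c'): parent n0 fail=0; on 'c' 0 → fail=0;  out ∅∪∅=∅
  n7('b'): parent n0 fail=0; on 'b' 0 → fail=0;  out ∅∪∅=∅
  n10('d'): parent n0 fail=0; on 'd' 0 → fail=0;  out {2}∪∅={2}
  n2('cd'): parent n1 fail=0; on 'd' 0 → fail=10;  out ∅∪{2}={2}
  n8('ba'): parent n7 fail=0; on 'a' 0 → fail=0;  out {3}∪∅={3}
  n11('cc'): parent n1 fail=0; on 'c' 0 → fail=1;  out ∅∪∅=∅
  n16('db'): parent n10 fail=0; on 'b' 0 → fail=7;  out {6}∪∅={6}
  n3('cdb'): parent n2 fail=10; on 'b' 10 → fail=16;  out ∅∪{6}={6}
  n9('bac'): parent n8 fail=0; on 'c' 0 → fail=1;  out {1}∪∅={1}
  n12('ccc'): parent n11 fail=1; on 'c' 1 → fail=11;  out ∅∪∅=∅
  n4('cdbb'): parent n3 fail=16; on 'b' 16→7→0 → fail=7;  out ∅∪∅=∅
  n13('cccd'): parent n12 fail=11; on 'd' 11→1 → fail=2;  out {4}∪{2}={2,4}
  n14('cdbd'): parent n3 fail=16; on 'd' 16→7→0 → fail=10;  out ∅∪{2}={2}
  n5('cdbba'): parent n4 fail=7; on 'a' 7 → fail=8;  out ∅∪{3}={3}
  n15('cdbdb'): parent n14 fail=10; on 'b' 10 → fail=16;  out {5}∪{6}={5,6}
  n6('cdbbaa'): parent n5 fail=8; on 'a' 8→0 → fail=0;  out {0}∪∅={0}

Run:
i=0 'b': node 0→7
i=1 'a': node 7→8  → match P3@[0:1]
i=2 'b': node 8→7 (via fail)
i=3 'd': node 7→10 (via fail)  → match P2@[3:3]
i=4 'b': node 10→16  → match P6@[3:4]
i=5 'c': node 16→1 (via fail)
i=6 'a': node 1→0 (via fail)
i=7 'd': node 0→10  → match P2@[7:7]
i=8 'd': node 10→10 (via fail)  → match P2@[8:8]
i=9 'd': node 10→10 (via fail)  → match P2@[9:9]
i=10 'd': node 10→10 (via fail)  → match P2@[10:10]
i=11 'c': node 10→1 (via fail)
i=12 'd': node 1→2  → match P2@[12:12]
i=13 'b': node 2→3  → match P6@[12:13]
i=14 'd': node 3→14  → match P2@[14:14]
i=15 'b': node 14→15  → match P5@[11:15],P6@[14:15]
i=16 'c': node 15→1 (via fail)
i=17 'c': node 1→11
i=18 'c': node 11→12
i=19 'b': node 12→7 (via fail)
i=20 'c': node 7→1 (via fail)
i=21 'd': node 1→2  → match P2@[21:21]
i=22 'b': node 2→3  → match P6@[21:22]
i=23 'd': node 3→14  → match P2@[23:23]
i=24 'b': node 14→15  → match P5@[20:24],P6@[23:24]
i=25 'a': node 15→8 (via fail)  → match P3@[24:25]
i=26 'c': node 8→9  → match P1@[24:26]
i=27 'd': node 9→2 (via fail)  → match P2@[27:27]
i=28 'b': node 2→3  → match P6@[27:28]
i=29 'd': node 3→14  → match P2@[29:29]
i=30 'b': node 14→15  → match P5@[26:30],P6@[29:30]
i=31 'c': node 15→1 (via fail)
i=32 'c': node 1→11
i=33 'c': node 11→12
i=34 'c': node 12→12 (via fail)
i=35 'd': node 12→13  → match P2@[35:35],P4@[32:35]
i=36 'c': node 13→1 (via fail)
i=37 'c': node 1→11
i=38 'c': node 11→12
i=39 'd': node 12→13  → match P2@[39:39],P4@[36:39]
i=40 'd': node 13→10 (via fail)  → match P2@[40:40]
i=41 'b': node 10→16  → match P6@[40:41]
i=42 'a': node 16→8 (via fail)  → match P3@[41:42]
i=43 'b': node 8→7 (via fail)
i=44 'd': node 7→10 (via fail)  → match P2@[44:44]
i=45 'd': node 10→10 (via fail)  → match P2@[45:45]
i=46 'b': node 10→16  → match P6@[45:46]
i=47 'b': node 16→7 (via fail)
i=48 'a': node 7→8  → match P3@[47:48]
i=49 'd': node 8→10 (via fail)  → match P2@[49:49]

Result: [[1,3],[3,2],[4,6],[7,2],[8,2],[9,2],[10,2],[12,2],[13,6],[14,2],[15,5],[15,6],[21,2],[22,6],[23,2],[24,5],[24,6],[25,3],[26,1],[27,2],[28,6],[29,2],[30,5],[30,6],[35,2],[35,4],[39,2],[39,4],[40,2],[41,6],[42,3],[44,2],[45,2],[46,6],[48,3],[49,2]]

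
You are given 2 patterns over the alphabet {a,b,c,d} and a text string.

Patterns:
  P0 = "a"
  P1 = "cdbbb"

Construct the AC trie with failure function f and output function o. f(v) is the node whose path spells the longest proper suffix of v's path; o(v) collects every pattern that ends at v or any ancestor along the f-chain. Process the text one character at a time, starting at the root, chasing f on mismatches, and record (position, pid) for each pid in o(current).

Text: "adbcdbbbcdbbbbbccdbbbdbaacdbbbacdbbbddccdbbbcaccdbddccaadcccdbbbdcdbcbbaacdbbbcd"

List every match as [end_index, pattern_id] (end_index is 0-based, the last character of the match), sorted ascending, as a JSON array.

Build:
Trie nodes:
  0='ε' goto a→1 c→2
  1='a' goto ·  [P0 ends]
  2='c' goto d→3
  3='cd' goto b→4
  4='cdb' goto b→5
  5='cdbb' goto b→6
  6='cdbbb' goto ·  [P1 ends]

BFS fail/out derivation:
  fail(1) 'a': from fail(0)=0 chase 'a': 0 ⇒ 0;  out={0}∪out(0)={0}
  fail(2) 'c': from fail(0)=0 chase 'c': 0 ⇒ 0;  out=∅∪out(0)=∅
  fail(3) 'cd': from fail(2)=0 chase 'd': 0 ⇒ 0;  out=∅∪out(0)=∅
  fail(4) 'cdb': from fail(3)=0 chase 'b': 0 ⇒ 0;  out=∅∪out(0)=∅
  fail(5) 'cdbb': from fail(4)=0 chase 'b': 0 ⇒ 0;  out=∅∪out(0)=∅
  fail(6) 'cdbbb': from fail(5)=0 chase 'b': 0 ⇒ 0;  out={1}∪out(0)={1}

Text stream:
[0] read 'a'  n0⇒n1  → match P0@[0:0]
[1] read 'd'  n1⇒n0 (via fail)
[2] read 'b'  n0⇒n0
[3] read 'c'  n0⇒n2
[4] read 'd'  n2⇒n3
[5] read 'b'  n3⇒n4
[6] read 'b'  n4⇒n5
[7] read 'b'  n5⇒n6  → match P1@[3:7]
[8] read 'c'  n6⇒n2 (via fail)
[9] read 'd'  n2⇒n3
[10] read 'b'  n3⇒n4
[11] read 'b'  n4⇒n5
[12] read 'b'  n5⇒n6  → match P1@[8:12]
[13] read 'b'  n6⇒n0 (via fail)
[14] read 'b'  n0⇒n0
[15] read 'c'  n0⇒n2
[16] read 'c'  n2⇒n2 (via fail)
[17] read 'd'  n2⇒n3
[18] read 'b'  n3⇒n4
[19] read 'b'  n4⇒n5
[20] read 'b'  n5⇒n6  → match P1@[16:20]
[21] read 'd'  n6⇒n0 (via fail)
[22] read 'b'  n0⇒n0
[23] read 'a'  n0⇒n1  → match P0@[23:23]
[24] read 'a'  n1⇒n1 (via fail)  → match P0@[24:24]
[25] read 'c'  n1⇒n2 (via fail)
[26] read 'd'  n2⇒n3
[27] read 'b'  n3⇒n4
[28] read 'b'  n4⇒n5
[29] read 'b'  n5⇒n6  → match P1@[25:29]
[30] read 'a'  n6⇒n1 (via fail)  → match P0@[30:30]
[31] read 'c'  n1⇒n2 (via fail)
[32] read 'd'  n2⇒n3
[33] read 'b'  n3⇒n4
[34] read 'b'  n4⇒n5
[35] read 'b'  n5⇒n6  → match P1@[31:35]
[36] read 'd'  n6⇒n0 (via fail)
[37] read 'd'  n0⇒n0
[38] read 'c'  n0⇒n2
[39] read 'c'  n2⇒n2 (via fail)
[40] read 'd'  n2⇒n3
[41] read 'b'  n3⇒n4
[42] read 'b'  n4⇒n5
[43] read 'b'  n5⇒n6  → match P1@[39:43]
[44] read 'c'  n6⇒n2 (via fail)
[45] read 'a'  n2⇒n1 (via fail)  → match P0@[45:45]
[46] read 'c'  n1⇒n2 (via fail)
[47] read 'c'  n2⇒n2 (via fail)
[48] read 'd'  n2⇒n3
[49] read 'b'  n3⇒n4
[50] read 'd'  n4⇒n0 (via fail)
[51] read 'd'  n0⇒n0
[52] read 'c'  n0⇒n2
[53] read 'c'  n2⇒n2 (via fail)
[54] read 'a'  n2⇒n1 (via fail)  → match P0@[54:54]
[55] read 'a'  n1⇒n1 (via fail)  → match P0@[55:55]
[56] read 'd'  n1⇒n0 (via fail)
[57] read 'c'  n0⇒n2
[58] read 'c'  n2⇒n2 (via fail)
[59] read 'c'  n2⇒n2 (via fail)
[60] read 'd'  n2⇒n3
[61] read 'b'  n3⇒n4
[62] read 'b'  n4⇒n5
[63] read 'b'  n5⇒n6  → match P1@[59:63]
[64] read 'd'  n6⇒n0 (via fail)
[65] read 'c'  n0⇒n2
[66] read 'd'  n2⇒n3
[67] read 'b'  n3⇒n4
[68] read 'c'  n4⇒n2 (via fail)
[69] read 'b'  n2⇒n0 (via fail)
[70] read 'b'  n0⇒n0
[71] read 'a'  n0⇒n1  → match P0@[71:71]
[72] read 'a'  n1⇒n1 (via fail)  → match P0@[72:72]
[73] read 'c'  n1⇒n2 (via fail)
[74] read 'd'  n2⇒n3
[75] read 'b'  n3⇒n4
[76] read 'b'  n4⇒n5
[77] read 'b'  n5⇒n6  → match P1@[73:77]
[78] read 'c'  n6⇒n2 (via fail)
[79] read 'd'  n2⇒n3

All matches (sorted): [[0,0],[7,1],[12,1],[20,1],[23,0],[24,0],[29,1],[30,0],[35,1],[43,1],[45,0],[54,0],[55,0],[63,1],[71,0],[72,0],[77,1]]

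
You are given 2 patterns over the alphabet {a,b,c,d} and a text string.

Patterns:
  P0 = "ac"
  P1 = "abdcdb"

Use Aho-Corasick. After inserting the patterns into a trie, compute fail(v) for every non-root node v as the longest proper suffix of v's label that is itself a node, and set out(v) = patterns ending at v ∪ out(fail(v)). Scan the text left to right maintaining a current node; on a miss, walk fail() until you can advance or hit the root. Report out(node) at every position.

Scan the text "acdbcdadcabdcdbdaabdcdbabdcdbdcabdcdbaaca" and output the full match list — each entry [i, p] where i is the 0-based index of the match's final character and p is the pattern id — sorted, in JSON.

Construct AC machine:
Trie nodes:
  n0 'ε': a→1
  n1 'a': b→3 c→2
  n2 'ac': ·  [P0 ends]
  n3 'ab': d→4
  n4 'abd': c→5
  n5 'abdc': d→6
  n6 'abdcd': b→7
  n7 'abdcdb': ·  [P1 ends]

BFS fail/out derivation:
  n1('a'): parent n0 fail=0; on 'a' 0 → fail=0;  out ∅∪∅=∅
  n2('ac'): parent n1 fail=0; on 'c' 0 → fail=0;  out {0}∪∅={0}
  n3('ab'): parent n1 fail=0; on 'b' 0 → fail=0;  out ∅∪∅=∅
  n4('abd'): parent n3 fail=0; on 'd' 0 → fail=0;  out ∅∪∅=∅
  n5('abdc'): parent n4 fail=0; on 'c' 0 → fail=0;  out ∅∪∅=∅
  n6('abdcd'): parent n5 fail=0; on 'd' 0 → fail=0;  out ∅∪∅=∅
  n7('abdcdb'): parent n6 fail=0; on 'b' 0 → fail=0;  out {1}∪∅={1}

Scan:
i=0 'a': node 0→1
i=1 'c': node 1→2  → match P0@[0:1]
i=2 'd': node 2→0 (fail-walked)
i=3 'b': node 0→0
i=4 'c': node 0→0
i=5 'd': node 0→0
i=6 'a': node 0→1
i=7 'd': node 1→0 (fail-walked)
i=8 'c': node 0→0
i=9 'a': node 0→1
i=10 'b': node 1→3
i=11 'd': node 3→4
i=12 'c': node 4→5
i=13 'd': node 5→6
i=14 'b': node 6→7  → match P1@[9:14]
i=15 'd': node 7→0 (fail-walked)
i=16 'a': node 0→1
i=17 'a': node 1→1 (fail-walked)
i=18 'b': node 1→3
i=19 'd': node 3→4
i=20 'c': node 4→5
i=21 'd': node 5→6
i=22 'b': node 6→7  → match P1@[17:22]
i=23 'a': node 7→1 (fail-walked)
i=24 'b': node 1→3
i=25 'd': node 3→4
i=26 'c': node 4→5
i=27 'd': node 5→6
i=28 'b': node 6→7  → match P1@[23:28]
i=29 'd': node 7→0 (fail-walked)
i=30 'c': node 0→0
i=31 'a': node 0→1
i=32 'b': node 1→3
i=33 'd': node 3→4
i=34 'c': node 4→5
i=35 'd': node 5→6
i=36 'b': node 6→7  → match P1@[31:36]
i=37 'a': node 7→1 (fail-walked)
i=38 'a': node 1→1 (fail-walked)
i=39 'c': node 1→2  → match P0@[38:39]
i=40 'a': node 2→1 (fail-walked)

All matches (sorted): [[1,0],[14,1],[22,1],[28,1],[36,1],[39,0]]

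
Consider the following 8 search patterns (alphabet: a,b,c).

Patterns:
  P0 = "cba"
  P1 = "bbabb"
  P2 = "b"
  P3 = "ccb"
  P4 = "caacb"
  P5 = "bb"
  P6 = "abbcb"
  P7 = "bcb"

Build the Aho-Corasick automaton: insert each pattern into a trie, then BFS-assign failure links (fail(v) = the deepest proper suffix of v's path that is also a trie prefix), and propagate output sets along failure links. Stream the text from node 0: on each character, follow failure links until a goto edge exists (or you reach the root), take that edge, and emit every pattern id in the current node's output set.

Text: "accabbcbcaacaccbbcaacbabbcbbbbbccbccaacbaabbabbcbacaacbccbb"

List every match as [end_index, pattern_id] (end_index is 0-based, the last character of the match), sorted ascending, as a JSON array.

Construct AC machine:
Trie nodes:
  n0 'ε': a→15 b→4 c→1
  n1 'c': a→11 b→2 c→9
  n2 'cb': a→3
  n3 'cba': ·  [P0 ends]
  n4 'b': b→5 c→20  [P2 ends]
  n5 'bb': a→6  [P5 ends]
  n6 'bba': b→7
  n7 'bbab': b→8
  n8 'bbabb': ·  [P1 ends]
  n9 'cc': b→10
  n10 'ccb': ·  [P3 ends]
  n11 'ca': a→12
  n12 'caa': c→13
  n13 'caac': b→14
  n14 'caacb': ·  [P4 ends]
  n15 'a': b→16
  n16 'ab': b→17
  n17 'abb': c→18
  n18 'abbc': b→19
  n19 'abbcb': ·  [P6 ends]
  n20 'bc': b→21
  n21 'bcb': ·  [P7 ends]

Failure links (BFS by depth):
  fail(1) 'c': from fail(0)=0 chase 'c': 0 ⇒ 0;  out=∅∪out(0)=∅
  fail(4) 'b': from fail(0)=0 chase 'b': 0 ⇒ 0;  out={2}∪out(0)={2}
  fail(15) 'a': from fail(0)=0 chase 'a': 0 ⇒ 0;  out=∅∪out(0)=∅
  fail(2) 'cb': from fail(1)=0 chase 'b': 0 ⇒ 4;  out=∅∪out(4)={2}
  fail(5) 'bb': from fail(4)=0 chase 'b': 0 ⇒ 4;  out={5}∪out(4)={2,5}
  fail(9) 'cc': from fail(1)=0 chase 'c': 0 ⇒ 1;  out=∅∪out(1)=∅
  fail(11) 'ca': from fail(1)=0 chase 'a': 0 ⇒ 15;  out=∅∪out(15)=∅
  fail(16) 'ab': from fail(15)=0 chase 'b': 0 ⇒ 4;  out=∅∪out(4)={2}
  fail(20) 'bc': from fail(4)=0 chase 'c': 0 ⇒ 1;  out=∅∪out(1)=∅
  fail(3) 'cba': from fail(2)=4 chase 'a': 4→0 ⇒ 15;  out={0}∪out(15)={0}
  fail(6) 'bba': from fail(5)=4 chase 'a': 4→0 ⇒ 15;  out=∅∪out(15)=∅
  fail(10) 'ccb': from fail(9)=1 chase 'b': 1 ⇒ 2;  out={3}∪out(2)={2,3}
  fail(12) 'caa': from fail(11)=15 chase 'a': 15→0 ⇒ 15;  out=∅∪out(15)=∅
  fail(17) 'abb': from fail(16)=4 chase 'b': 4 ⇒ 5;  out=∅∪out(5)={2,5}
  fail(21) 'bcb': from fail(20)=1 chase 'b': 1 ⇒ 2;  out={7}∪out(2)={2,7}
  fail(7) 'bbab': from fail(6)=15 chase 'b': 15 ⇒ 16;  out=∅∪out(16)={2}
  fail(13) 'caac': from fail(12)=15 chase 'c': 15→0 ⇒ 1;  out=∅∪out(1)=∅
  fail(18) 'abbc': from fail(17)=5 chase 'c': 5→4 ⇒ 20;  out=∅∪out(20)=∅
  fail(8) 'bbabb': from fail(7)=16 chase 'b': 16 ⇒ 17;  out={1}∪out(17)={1,2,5}
  fail(14) 'caacb': from fail(13)=1 chase 'b': 1 ⇒ 2;  out={4}∪out(2)={2,4}
  fail(19) 'abbcb': from fail(18)=20 chase 'b': 20 ⇒ 21;  out={6}∪out(21)={2,6,7}

Text stream:
[0] read 'a'  n0⇒n15
[1] read 'c'  n15⇒n1 (fail-walked)
[2] read 'c'  n1⇒n9
[3] read 'a'  n9⇒n11 (fail-walked)
[4] read 'b'  n11⇒n16 (fail-walked)  → match P2@[4:4]
[5] read 'b'  n16⇒n17  → match P2@[5:5],P5@[4:5]
[6] read 'c'  n17⇒n18
[7] read 'b'  n18⇒n19  → match P2@[7:7],P6@[3:7],P7@[5:7]
[8] read 'c'  n19⇒n20 (fail-walked)
[9] read 'a'  n20⇒n11 (fail-walked)
[10] read 'a'  n11⇒n12
[11] read 'c'  n12⇒n13
[12] read 'a'  n13⇒n11 (fail-walked)
[13] read 'c'  n11⇒n1 (fail-walked)
[14] read 'c'  n1⇒n9
[15] read 'b'  n9⇒n10  → match P2@[15:15],P3@[13:15]
[16] read 'b'  n10⇒n5 (fail-walked)  → match P2@[16:16],P5@[15:16]
[17] read 'c'  n5⇒n20 (fail-walked)
[18] read 'a'  n20⇒n11 (fail-walked)
[19] read 'a'  n11⇒n12
[20] read 'c'  n12⇒n13
[21] read 'b'  n13⇒n14  → match P2@[21:21],P4@[17:21]
[22] read 'a'  n14⇒n3 (fail-walked)  → match P0@[20:22]
[23] read 'b'  n3⇒n16 (fail-walked)  → match P2@[23:23]
[24] read 'b'  n16⇒n17  → match P2@[24:24],P5@[23:24]
[25] read 'c'  n17⇒n18
[26] read 'b'  n18⇒n19  → match P2@[26:26],P6@[22:26],P7@[24:26]
[27] read 'b'  n19⇒n5 (fail-walked)  → match P2@[27:27],P5@[26:27]
[28] read 'b'  n5⇒n5 (fail-walked)  → match P2@[28:28],P5@[27:28]
[29] read 'b'  n5⇒n5 (fail-walked)  → match P2@[29:29],P5@[28:29]
[30] read 'b'  n5⇒n5 (fail-walked)  → match P2@[30:30],P5@[29:30]
[31] read 'c'  n5⇒n20 (fail-walked)
[32] read 'c'  n20⇒n9 (fail-walked)
[33] read 'b'  n9⇒n10  → match P2@[33:33],P3@[31:33]
[34] read 'c'  n10⇒n20 (fail-walked)
[35] read 'c'  n20⇒n9 (fail-walked)
[36] read 'a'  n9⇒n11 (fail-walked)
[37] read 'a'  n11⇒n12
[38] read 'c'  n12⇒n13
[39] read 'b'  n13⇒n14  → match P2@[39:39],P4@[35:39]
[40] read 'a'  n14⇒n3 (fail-walked)  → match P0@[38:40]
[41] read 'a'  n3⇒n15 (fail-walked)
[42] read 'b'  n15⇒n16  → match P2@[42:42]
[43] read 'b'  n16⇒n17  → match P2@[43:43],P5@[42:43]
[44] read 'a'  n17⇒n6 (fail-walked)
[45] read 'b'  n6⇒n7  → match P2@[45:45]
[46] read 'b'  n7⇒n8  → match P1@[42:46],P2@[46:46],P5@[45:46]
[47] read 'c'  n8⇒n18 (fail-walked)
[48] read 'b'  n18⇒n19  → match P2@[48:48],P6@[44:48],P7@[46:48]
[49] read 'a'  n19⇒n3 (fail-walked)  → match P0@[47:49]
[50] read 'c'  n3⇒n1 (fail-walked)
[51] read 'a'  n1⇒n11
[52] read 'a'  n11⇒n12
[53] read 'c'  n12⇒n13
[54] read 'b'  n13⇒n14  → match P2@[54:54],P4@[50:54]
[55] read 'c'  n14⇒n20 (fail-walked)
[56] read 'c'  n20⇒n9 (fail-walked)
[57] read 'b'  n9⇒n10  → match P2@[57:57],P3@[55:57]
[58] read 'b'  n10⇒n5 (fail-walked)  → match P2@[58:58],P5@[57:58]

Result: [[4,2],[5,2],[5,5],[7,2],[7,6],[7,7],[15,2],[15,3],[16,2],[16,5],[21,2],[21,4],[22,0],[23,2],[24,2],[24,5],[26,2],[26,6],[26,7],[27,2],[27,5],[28,2],[28,5],[29,2],[29,5],[30,2],[30,5],[33,2],[33,3],[39,2],[39,4],[40,0],[42,2],[43,2],[43,5],[45,2],[46,1],[46,2],[46,5],[48,2],[48,6],[48,7],[49,0],[54,2],[54,4],[57,2],[57,3],[58,2],[58,5]]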